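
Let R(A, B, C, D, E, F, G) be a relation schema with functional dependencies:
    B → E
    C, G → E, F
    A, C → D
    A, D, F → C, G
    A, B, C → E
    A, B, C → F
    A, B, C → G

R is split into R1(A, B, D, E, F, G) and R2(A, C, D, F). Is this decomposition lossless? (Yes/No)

Yes

Common attributes: {A, D, F}; their closure is {A, C, D, E, F, G}.
R2 is contained in that closure, so R1 ∩ R2 → R2 holds and the join is lossless.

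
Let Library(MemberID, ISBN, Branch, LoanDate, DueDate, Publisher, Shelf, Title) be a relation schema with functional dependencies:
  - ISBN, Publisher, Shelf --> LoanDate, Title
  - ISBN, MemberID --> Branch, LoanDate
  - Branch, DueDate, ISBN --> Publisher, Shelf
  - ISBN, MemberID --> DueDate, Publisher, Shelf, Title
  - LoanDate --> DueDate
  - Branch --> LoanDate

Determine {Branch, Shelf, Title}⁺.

Start with {Branch, Shelf, Title}.
Branch --> LoanDate applies; add {LoanDate} → now {Branch, LoanDate, Shelf, Title}.
LoanDate --> DueDate applies; add {DueDate} → now {Branch, DueDate, LoanDate, Shelf, Title}.
No further FD applies.

{Branch, DueDate, LoanDate, Shelf, Title}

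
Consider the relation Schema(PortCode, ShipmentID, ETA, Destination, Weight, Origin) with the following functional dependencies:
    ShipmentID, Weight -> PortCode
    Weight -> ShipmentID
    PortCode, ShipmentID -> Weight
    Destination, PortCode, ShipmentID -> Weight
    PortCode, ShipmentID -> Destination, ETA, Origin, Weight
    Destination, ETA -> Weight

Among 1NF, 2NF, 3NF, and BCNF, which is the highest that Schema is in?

BCNF

Candidate keys: {Destination, ETA}, {PortCode, ShipmentID}, {Weight}. Prime attributes: {Destination, ETA, PortCode, ShipmentID, Weight}.
Each dependency's left side is a superkey — BCNF holds.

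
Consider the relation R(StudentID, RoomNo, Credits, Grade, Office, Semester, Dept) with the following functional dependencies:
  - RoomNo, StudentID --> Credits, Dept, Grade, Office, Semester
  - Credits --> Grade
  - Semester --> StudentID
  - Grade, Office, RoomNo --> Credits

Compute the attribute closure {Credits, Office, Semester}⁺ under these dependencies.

{Credits, Grade, Office, Semester, StudentID}

Start with {Credits, Office, Semester}.
Credits --> Grade applies; add {Grade} → now {Credits, Grade, Office, Semester}.
Semester --> StudentID applies; add {StudentID} → now {Credits, Grade, Office, Semester, StudentID}.
No further FD applies.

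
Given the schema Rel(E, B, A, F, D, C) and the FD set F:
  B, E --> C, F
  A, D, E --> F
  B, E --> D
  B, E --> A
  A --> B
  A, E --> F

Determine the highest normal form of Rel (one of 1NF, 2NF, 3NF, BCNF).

3NF

Candidate keys: {A, E}, {B, E}. Prime attributes: {A, B, E}.
For A --> B we have {A}⁺ = {A, B}; {A} is not a superkey, so BCNF fails.
But every attribute on its right side ({B}) is prime, and the same holds for every other non-superkey FD, so 3NF still holds.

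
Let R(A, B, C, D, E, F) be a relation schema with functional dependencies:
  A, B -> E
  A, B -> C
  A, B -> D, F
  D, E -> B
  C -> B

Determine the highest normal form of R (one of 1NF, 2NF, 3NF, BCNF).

3NF

Candidate keys: {A, B}, {A, C}, {A, D, E}. Prime attributes: {A, B, C, D, E}.
For D, E -> B we have {D, E}⁺ = {B, D, E}; {D, E} is not a superkey, so BCNF fails.
Since {B} ⊆ prime attributes and every other non-superkey FD also has a prime right side, the schema is in 3NF.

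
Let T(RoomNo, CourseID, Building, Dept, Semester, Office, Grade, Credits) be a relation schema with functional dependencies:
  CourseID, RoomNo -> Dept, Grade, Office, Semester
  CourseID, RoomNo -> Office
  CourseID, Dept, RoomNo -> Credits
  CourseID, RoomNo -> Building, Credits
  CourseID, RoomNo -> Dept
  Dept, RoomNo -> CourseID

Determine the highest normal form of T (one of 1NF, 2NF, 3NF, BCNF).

Candidate keys: {CourseID, RoomNo}, {Dept, RoomNo}. Prime attributes: {CourseID, Dept, RoomNo}.
Each dependency's left side is a superkey — BCNF holds.

BCNF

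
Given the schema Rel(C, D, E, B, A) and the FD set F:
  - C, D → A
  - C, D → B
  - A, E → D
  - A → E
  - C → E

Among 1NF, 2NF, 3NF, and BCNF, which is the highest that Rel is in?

Candidate keys: {A, C}, {C, D}. Prime attributes: {A, C, D}.
For A, E → D we have {A, E}⁺ = {A, D, E}; {A, E} is not a superkey, so BCNF fails.
A → E has non-prime {E} on the right and a non-superkey on the left, so 3NF fails.
Since {A} ⊂ {A, C} and {A}⁺ ⊇ {E} with {E} non-prime, there is a partial dependency; 2NF fails.

1NF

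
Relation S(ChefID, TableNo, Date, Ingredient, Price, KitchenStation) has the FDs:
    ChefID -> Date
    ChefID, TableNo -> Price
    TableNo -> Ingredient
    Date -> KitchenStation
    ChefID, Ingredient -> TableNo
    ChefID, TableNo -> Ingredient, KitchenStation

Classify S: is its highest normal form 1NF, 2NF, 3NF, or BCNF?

1NF

Candidate keys: {ChefID, Ingredient}, {ChefID, TableNo}. Prime attributes: {ChefID, Ingredient, TableNo}.
ChefID -> Date: {ChefID}⁺ = {ChefID, Date, KitchenStation}, which is not all of the attributes, so the left side is not a superkey — BCNF is violated.
ChefID -> Date has non-prime {Date} on the right and a non-superkey on the left, so 3NF fails.
Since {ChefID} ⊂ {ChefID, Ingredient} and {ChefID}⁺ ⊇ {Date, KitchenStation} with {Date, KitchenStation} non-prime, there is a partial dependency; 2NF fails.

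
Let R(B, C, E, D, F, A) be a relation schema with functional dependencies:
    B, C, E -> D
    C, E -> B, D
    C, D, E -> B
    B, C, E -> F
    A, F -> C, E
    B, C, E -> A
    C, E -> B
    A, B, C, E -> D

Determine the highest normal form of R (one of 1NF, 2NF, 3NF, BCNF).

BCNF

Candidate keys: {A, F}, {C, E}. Prime attributes: {A, C, E, F}.
Every FD has a superkey on the left, so the relation is in BCNF.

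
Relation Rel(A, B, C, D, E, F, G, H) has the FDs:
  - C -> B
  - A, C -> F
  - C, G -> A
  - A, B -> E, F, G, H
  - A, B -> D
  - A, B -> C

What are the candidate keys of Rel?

{A, B}, {A, C}, {C, G}

{A, B}⁺ = {A, B, C, D, E, F, G, H} — all of the relation — so {A, B} is a candidate key.
{A, C}⁺ = {A, B, C, D, E, F, G, H} — all of the relation — so {A, C} is a candidate key.
{C, G}⁺ = {A, B, C, D, E, F, G, H} — all of the relation — so {C, G} is a candidate key.
No proper subset of any of these is a key, and no other minimal superkey exists.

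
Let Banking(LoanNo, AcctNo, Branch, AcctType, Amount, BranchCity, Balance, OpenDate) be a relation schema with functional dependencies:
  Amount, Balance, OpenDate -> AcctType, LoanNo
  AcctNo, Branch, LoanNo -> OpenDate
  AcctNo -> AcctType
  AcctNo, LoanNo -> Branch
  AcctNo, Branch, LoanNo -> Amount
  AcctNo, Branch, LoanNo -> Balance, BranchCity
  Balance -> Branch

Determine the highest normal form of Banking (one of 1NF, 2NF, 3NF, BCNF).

Candidate keys: {AcctNo, Amount, Balance, OpenDate}, {AcctNo, LoanNo}. Prime attributes: {AcctNo, Amount, Balance, LoanNo, OpenDate}.
For Amount, Balance, OpenDate -> AcctType, LoanNo we have {Amount, Balance, OpenDate}⁺ = {AcctType, Amount, Balance, Branch, LoanNo, OpenDate}; {Amount, Balance, OpenDate} is not a superkey, so BCNF fails.
Because {AcctType} is non-prime and the left side of Amount, Balance, OpenDate -> AcctType, LoanNo is not a superkey, the relation is not in 3NF.
Since {AcctNo} ⊂ {AcctNo, LoanNo} and {AcctNo}⁺ ⊇ {AcctType} with {AcctType} non-prime, there is a partial dependency; 2NF fails.

1NF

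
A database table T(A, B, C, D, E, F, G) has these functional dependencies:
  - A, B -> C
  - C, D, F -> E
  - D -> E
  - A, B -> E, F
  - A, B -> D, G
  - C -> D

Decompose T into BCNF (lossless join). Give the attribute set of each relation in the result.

Candidate key of the original relation: {A, B}.
In {A, B, C, D, E, F, G}, {C, D, F} is not a superkey ({C, D, F}⁺ restricted to this set is {C, D, E, F}), so split on C, D, F -> E into {C, D, E, F} and {A, B, C, D, F, G}.
In {C, D, E, F}, {D} is not a superkey ({D}⁺ restricted to this set is {D, E}), so split on D -> E into {D, E} and {C, D, F}.
{D, E} has no BCNF violation.
In {C, D, F}, {C} is not a superkey ({C}⁺ restricted to this set is {C, D}), so split on C -> D into {C, D} and {C, F}.
{C, D} has no BCNF violation.
{C, F} has no BCNF violation.
In {A, B, C, D, F, G}, {C} is not a superkey ({C}⁺ restricted to this set is {C, D}), so split on C -> D into {C, D} and {A, B, C, F, G}.
{C, D} has no BCNF violation.
{A, B, C, F, G} has no BCNF violation.

{A, B, C, F, G}; {C, D}; {D, E}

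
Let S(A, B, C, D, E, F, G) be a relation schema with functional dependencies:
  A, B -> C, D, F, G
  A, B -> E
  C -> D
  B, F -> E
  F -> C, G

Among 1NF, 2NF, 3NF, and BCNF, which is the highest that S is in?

Candidate key: {A, B}. Prime attributes: {A, B}.
C -> D: {C}⁺ = {C, D}, which is not all of the attributes, so the left side is not a superkey — BCNF is violated.
C -> D has non-prime {D} on the right and a non-superkey on the left, so 3NF fails.
No proper subset of a key has a non-prime attribute in its closure, so there is no partial dependency; 2NF holds.

2NF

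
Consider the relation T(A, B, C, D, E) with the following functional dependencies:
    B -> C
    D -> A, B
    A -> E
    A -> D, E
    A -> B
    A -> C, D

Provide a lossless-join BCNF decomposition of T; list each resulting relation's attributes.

{A, B, D, E}; {B, C}

Candidate keys of the original relation: {A}, {D}.
In {A, B, C, D, E}, {B} is not a superkey ({B}⁺ restricted to this set is {B, C}), so split on B -> C into {B, C} and {A, B, D, E}.
{B, C} is in BCNF.
{A, B, D, E} is in BCNF.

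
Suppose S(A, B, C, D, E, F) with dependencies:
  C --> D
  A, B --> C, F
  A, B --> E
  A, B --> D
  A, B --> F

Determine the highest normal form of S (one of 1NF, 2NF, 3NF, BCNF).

2NF

Candidate key: {A, B}. Prime attributes: {A, B}.
For C --> D we have {C}⁺ = {C, D}; {C} is not a superkey, so BCNF fails.
C --> D determines the non-prime attribute {D} from a non-superkey — 3NF is violated.
Checking every proper subset of each key, none determines a non-prime attribute — 2NF is satisfied.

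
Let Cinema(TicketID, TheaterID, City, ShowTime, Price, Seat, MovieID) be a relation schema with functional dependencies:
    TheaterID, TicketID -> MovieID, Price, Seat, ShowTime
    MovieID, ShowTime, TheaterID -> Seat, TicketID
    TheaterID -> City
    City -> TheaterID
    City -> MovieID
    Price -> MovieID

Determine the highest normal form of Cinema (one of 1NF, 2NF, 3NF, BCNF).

1NF

Candidate keys: {City, ShowTime}, {City, TicketID}, {ShowTime, TheaterID}, {TheaterID, TicketID}. Prime attributes: {City, ShowTime, TheaterID, TicketID}.
TheaterID -> City breaks BCNF: {TheaterID}⁺ = {City, MovieID, TheaterID}, so {TheaterID} is not a superkey.
City -> MovieID determines the non-prime attribute {MovieID} from a non-superkey — 3NF is violated.
{City} is a proper subset of the key {City, ShowTime}, and {City}⁺ contains the non-prime attribute {MovieID} — a partial dependency, so 2NF is violated.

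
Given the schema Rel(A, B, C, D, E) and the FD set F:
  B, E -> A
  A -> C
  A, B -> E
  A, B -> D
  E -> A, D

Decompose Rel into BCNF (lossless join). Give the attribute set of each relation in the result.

Candidate keys of the original relation: {A, B}, {B, E}.
{A, B, C, D, E}: {A} determines {A, C} here but is not a superkey — split on A -> C, giving {A, C} and {A, B, D, E}.
{A, C} is in BCNF.
{A, B, D, E}: {E} determines {A, D, E} here but is not a superkey — split on E -> A, D, giving {A, D, E} and {B, E}.
{A, D, E} is in BCNF.
{B, E} is in BCNF.

{A, C}; {A, D, E}; {B, E}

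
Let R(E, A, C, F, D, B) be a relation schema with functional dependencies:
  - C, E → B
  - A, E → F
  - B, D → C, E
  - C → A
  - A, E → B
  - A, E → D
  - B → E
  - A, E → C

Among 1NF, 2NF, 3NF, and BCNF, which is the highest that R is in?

3NF

Candidate keys: {A, B}, {A, E}, {B, C}, {B, D}, {C, E}. Prime attributes: {A, B, C, D, E}.
C → A breaks BCNF: {C}⁺ = {A, C}, so {C} is not a superkey.
Its right-hand attributes {A} are all prime, as are those of every other non-superkey FD — the relation is in 3NF.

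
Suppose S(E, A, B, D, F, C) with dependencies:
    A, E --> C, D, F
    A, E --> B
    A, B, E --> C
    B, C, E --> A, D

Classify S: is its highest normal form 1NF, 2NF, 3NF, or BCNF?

Candidate keys: {A, E}, {B, C, E}. Prime attributes: {A, B, C, E}.
Every FD has a superkey on the left, so the relation is in BCNF.

BCNF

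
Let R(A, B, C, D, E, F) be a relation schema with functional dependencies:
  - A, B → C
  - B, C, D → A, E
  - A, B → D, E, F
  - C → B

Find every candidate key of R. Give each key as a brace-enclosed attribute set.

{A, B}, {A, C}, {C, D}

{A, B}⁺ = {A, B, C, D, E, F} — all of the relation — so {A, B} is a candidate key.
{A, C}⁺ = {A, B, C, D, E, F} — all of the relation — so {A, C} is a candidate key.
{C, D}⁺ = {A, B, C, D, E, F} — all of the relation — so {C, D} is a candidate key.
Any other superkey properly contains one of these, so there are no further candidate keys.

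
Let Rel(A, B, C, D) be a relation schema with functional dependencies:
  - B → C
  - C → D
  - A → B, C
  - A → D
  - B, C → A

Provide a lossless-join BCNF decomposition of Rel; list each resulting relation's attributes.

{A, B, C}; {C, D}

Candidate keys of the original relation: {A}, {B}.
In {A, B, C, D}, {C} is not a superkey ({C}⁺ restricted to this set is {C, D}), so split on C → D into {C, D} and {A, B, C}.
{C, D}: every determinant is a superkey — BCNF.
{A, B, C}: every determinant is a superkey — BCNF.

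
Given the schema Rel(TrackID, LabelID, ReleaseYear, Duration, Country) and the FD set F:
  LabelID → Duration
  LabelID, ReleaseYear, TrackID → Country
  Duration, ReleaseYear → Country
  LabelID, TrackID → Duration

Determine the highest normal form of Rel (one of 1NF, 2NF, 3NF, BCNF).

1NF

Candidate key: {LabelID, ReleaseYear, TrackID}. Prime attributes: {LabelID, ReleaseYear, TrackID}.
LabelID → Duration breaks BCNF: {LabelID}⁺ = {Duration, LabelID}, so {LabelID} is not a superkey.
LabelID → Duration has non-prime {Duration} on the right and a non-superkey on the left, so 3NF fails.
Since {LabelID} ⊂ {LabelID, ReleaseYear, TrackID} and {LabelID}⁺ ⊇ {Duration} with {Duration} non-prime, there is a partial dependency; 2NF fails.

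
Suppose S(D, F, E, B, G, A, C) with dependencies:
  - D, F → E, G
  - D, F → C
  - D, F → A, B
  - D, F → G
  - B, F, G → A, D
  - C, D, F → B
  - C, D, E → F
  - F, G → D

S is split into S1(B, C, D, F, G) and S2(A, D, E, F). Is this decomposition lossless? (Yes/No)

Yes

Common attributes: {D, F}; their closure is {A, B, C, D, E, F, G}.
Since S1 ⊆ {A, B, C, D, E, F, G}, the intersection is a superkey of S1; the decomposition is lossless.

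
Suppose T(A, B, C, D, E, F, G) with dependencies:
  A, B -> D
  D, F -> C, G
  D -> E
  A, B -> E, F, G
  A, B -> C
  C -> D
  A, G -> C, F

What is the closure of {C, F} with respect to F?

Start with {C, F}.
C -> D applies; add {D} → now {C, D, F}.
D, F -> C, G applies; add {G} → now {C, D, F, G}.
D -> E applies; add {E} → now {C, D, E, F, G}.
No further FD applies.

{C, D, E, F, G}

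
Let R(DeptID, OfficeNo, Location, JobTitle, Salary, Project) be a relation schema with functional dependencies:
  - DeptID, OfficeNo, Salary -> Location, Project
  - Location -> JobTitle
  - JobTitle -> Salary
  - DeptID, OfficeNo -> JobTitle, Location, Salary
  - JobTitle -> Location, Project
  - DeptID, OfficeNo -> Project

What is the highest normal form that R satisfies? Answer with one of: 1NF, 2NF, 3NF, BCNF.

2NF

Candidate key: {DeptID, OfficeNo}. Prime attributes: {DeptID, OfficeNo}.
Location -> JobTitle: {Location}⁺ = {JobTitle, Location, Project, Salary}, which is not all of the attributes, so the left side is not a superkey — BCNF is violated.
Because {JobTitle} is non-prime and the left side of Location -> JobTitle is not a superkey, the relation is not in 3NF.
Checking every proper subset of each key, none determines a non-prime attribute — 2NF is satisfied.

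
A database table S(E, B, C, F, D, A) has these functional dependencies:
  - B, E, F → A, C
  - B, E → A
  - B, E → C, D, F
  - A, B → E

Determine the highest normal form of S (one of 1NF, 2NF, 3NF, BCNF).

BCNF

Candidate keys: {A, B}, {B, E}. Prime attributes: {A, B, E}.
The left-hand side of every FD is a superkey, so BCNF is satisfied.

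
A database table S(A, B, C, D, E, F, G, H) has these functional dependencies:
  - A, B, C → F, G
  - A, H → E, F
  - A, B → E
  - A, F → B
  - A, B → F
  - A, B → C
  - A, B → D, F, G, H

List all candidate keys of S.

Attributes never on any right-hand side: {A} — every candidate key must contain it.
{A, B}⁺ = {A, B, C, D, E, F, G, H} — all of the relation — so {A, B} is a candidate key.
{A, F}⁺ = {A, B, C, D, E, F, G, H} — all of the relation — so {A, F} is a candidate key.
{A, H}⁺ = {A, B, C, D, E, F, G, H} — all of the relation — so {A, H} is a candidate key.
These are minimal and exhaustive — every other superkey contains one of them.

{A, B}, {A, F}, {A, H}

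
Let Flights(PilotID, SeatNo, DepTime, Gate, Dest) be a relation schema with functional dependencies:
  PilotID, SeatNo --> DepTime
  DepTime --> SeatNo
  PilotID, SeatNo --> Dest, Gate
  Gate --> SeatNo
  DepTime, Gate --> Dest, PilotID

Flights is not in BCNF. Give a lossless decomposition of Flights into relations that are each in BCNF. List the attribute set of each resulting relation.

Candidate keys of the original relation: {DepTime, Gate}, {DepTime, PilotID}, {Gate, PilotID}, {PilotID, SeatNo}.
In {DepTime, Dest, Gate, PilotID, SeatNo}, {DepTime} is not a superkey ({DepTime}⁺ restricted to this set is {DepTime, SeatNo}), so split on DepTime --> SeatNo into {DepTime, SeatNo} and {DepTime, Dest, Gate, PilotID}.
{DepTime, SeatNo} is in BCNF.
{DepTime, Dest, Gate, PilotID} is in BCNF.

{DepTime, Dest, Gate, PilotID}; {DepTime, SeatNo}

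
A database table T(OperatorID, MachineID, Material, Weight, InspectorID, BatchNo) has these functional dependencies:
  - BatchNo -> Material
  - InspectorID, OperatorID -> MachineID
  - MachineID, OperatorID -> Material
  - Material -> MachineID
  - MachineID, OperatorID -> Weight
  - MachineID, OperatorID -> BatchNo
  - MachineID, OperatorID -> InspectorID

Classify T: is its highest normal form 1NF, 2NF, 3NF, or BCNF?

3NF

Candidate keys: {BatchNo, OperatorID}, {InspectorID, OperatorID}, {MachineID, OperatorID}, {Material, OperatorID}. Prime attributes: {BatchNo, InspectorID, MachineID, Material, OperatorID}.
For BatchNo -> Material we have {BatchNo}⁺ = {BatchNo, MachineID, Material}; {BatchNo} is not a superkey, so BCNF fails.
Its right-hand attributes {Material} are all prime, as are those of every other non-superkey FD — the relation is in 3NF.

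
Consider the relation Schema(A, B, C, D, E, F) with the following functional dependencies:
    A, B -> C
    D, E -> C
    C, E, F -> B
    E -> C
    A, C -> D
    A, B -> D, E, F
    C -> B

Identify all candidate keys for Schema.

No FD produces {A}, so it must be in every candidate key.
Closure of {A, B} is {A, B, C, D, E, F}, the whole schema; {A, B} is a candidate key.
Closure of {A, C} is {A, B, C, D, E, F}, the whole schema; {A, C} is a candidate key.
Closure of {A, E} is {A, B, C, D, E, F}, the whole schema; {A, E} is a candidate key.
Any other superkey properly contains one of these, so there are no further candidate keys.

{A, B}, {A, C}, {A, E}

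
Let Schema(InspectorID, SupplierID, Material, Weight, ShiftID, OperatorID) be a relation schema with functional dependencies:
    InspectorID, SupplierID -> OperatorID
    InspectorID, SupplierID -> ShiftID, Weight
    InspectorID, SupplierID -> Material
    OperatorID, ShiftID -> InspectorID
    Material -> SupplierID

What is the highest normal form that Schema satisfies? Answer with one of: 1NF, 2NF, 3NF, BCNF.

Candidate keys: {InspectorID, Material}, {InspectorID, SupplierID}, {Material, OperatorID, ShiftID}, {OperatorID, ShiftID, SupplierID}. Prime attributes: {InspectorID, Material, OperatorID, ShiftID, SupplierID}.
For OperatorID, ShiftID -> InspectorID we have {OperatorID, ShiftID}⁺ = {InspectorID, OperatorID, ShiftID}; {OperatorID, ShiftID} is not a superkey, so BCNF fails.
Since {InspectorID} ⊆ prime attributes and every other non-superkey FD also has a prime right side, the schema is in 3NF.

3NF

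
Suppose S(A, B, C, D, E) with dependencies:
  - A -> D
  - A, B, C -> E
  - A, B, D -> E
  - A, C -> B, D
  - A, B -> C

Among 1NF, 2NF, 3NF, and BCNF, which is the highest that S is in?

Candidate keys: {A, B}, {A, C}. Prime attributes: {A, B, C}.
A -> D breaks BCNF: {A}⁺ = {A, D}, so {A} is not a superkey.
A -> D determines the non-prime attribute {D} from a non-superkey — 3NF is violated.
The proper key subset {A} of {A, B} determines non-prime {D}, so the relation is not even in 2NF.

1NF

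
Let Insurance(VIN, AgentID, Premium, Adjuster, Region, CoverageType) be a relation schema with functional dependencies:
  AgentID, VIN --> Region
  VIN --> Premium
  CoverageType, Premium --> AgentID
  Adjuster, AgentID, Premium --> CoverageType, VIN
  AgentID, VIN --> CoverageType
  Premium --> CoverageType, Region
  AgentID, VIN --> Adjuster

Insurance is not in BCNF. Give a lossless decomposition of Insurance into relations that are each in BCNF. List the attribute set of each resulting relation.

Candidate keys of the original relation: {Adjuster, Premium}, {VIN}.
Within {Adjuster, AgentID, CoverageType, Premium, Region, VIN}: {CoverageType, Premium}⁺ ∩ {Adjuster, AgentID, CoverageType, Premium, Region, VIN} = {AgentID, CoverageType, Premium, Region}, not the whole set, so CoverageType, Premium --> AgentID, Region violates BCNF; decompose into {AgentID, CoverageType, Premium, Region} and {Adjuster, CoverageType, Premium, VIN}.
{AgentID, CoverageType, Premium, Region}: every determinant is a superkey — BCNF.
Within {Adjuster, CoverageType, Premium, VIN}: {Premium}⁺ ∩ {Adjuster, CoverageType, Premium, VIN} = {CoverageType, Premium}, not the whole set, so Premium --> CoverageType violates BCNF; decompose into {CoverageType, Premium} and {Adjuster, Premium, VIN}.
{CoverageType, Premium}: every determinant is a superkey — BCNF.
{Adjuster, Premium, VIN}: every determinant is a superkey — BCNF.

{Adjuster, Premium, VIN}; {AgentID, CoverageType, Premium, Region}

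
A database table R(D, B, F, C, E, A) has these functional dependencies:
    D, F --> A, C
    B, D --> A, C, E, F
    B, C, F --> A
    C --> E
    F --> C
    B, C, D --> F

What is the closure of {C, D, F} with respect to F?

Start with {C, D, F}.
D, F --> A, C applies; add {A} → now {A, C, D, F}.
C --> E applies; add {E} → now {A, C, D, E, F}.
No further FD applies.

{A, C, D, E, F}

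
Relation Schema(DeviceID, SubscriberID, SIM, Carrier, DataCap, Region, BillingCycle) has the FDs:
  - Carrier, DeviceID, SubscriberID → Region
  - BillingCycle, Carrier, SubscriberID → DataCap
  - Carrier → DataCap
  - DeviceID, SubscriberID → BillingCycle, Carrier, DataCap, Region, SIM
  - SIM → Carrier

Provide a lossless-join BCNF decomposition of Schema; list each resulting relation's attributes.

{BillingCycle, Carrier, SubscriberID}; {BillingCycle, DeviceID, Region, SIM, SubscriberID}; {Carrier, DataCap}; {Carrier, SIM}

Candidate key of the original relation: {DeviceID, SubscriberID}.
{BillingCycle, Carrier, DataCap, DeviceID, Region, SIM, SubscriberID}: {BillingCycle, Carrier, SubscriberID} determines {BillingCycle, Carrier, DataCap, SubscriberID} here but is not a superkey — split on BillingCycle, Carrier, SubscriberID → DataCap, giving {BillingCycle, Carrier, DataCap, SubscriberID} and {BillingCycle, Carrier, DeviceID, Region, SIM, SubscriberID}.
{BillingCycle, Carrier, DataCap, SubscriberID}: {Carrier} determines {Carrier, DataCap} here but is not a superkey — split on Carrier → DataCap, giving {Carrier, DataCap} and {BillingCycle, Carrier, SubscriberID}.
{Carrier, DataCap}: every determinant is a superkey — BCNF.
{BillingCycle, Carrier, SubscriberID}: every determinant is a superkey — BCNF.
{BillingCycle, Carrier, DeviceID, Region, SIM, SubscriberID}: {SIM} determines {Carrier, SIM} here but is not a superkey — split on SIM → Carrier, giving {Carrier, SIM} and {BillingCycle, DeviceID, Region, SIM, SubscriberID}.
{Carrier, SIM}: every determinant is a superkey — BCNF.
{BillingCycle, DeviceID, Region, SIM, SubscriberID}: every determinant is a superkey — BCNF.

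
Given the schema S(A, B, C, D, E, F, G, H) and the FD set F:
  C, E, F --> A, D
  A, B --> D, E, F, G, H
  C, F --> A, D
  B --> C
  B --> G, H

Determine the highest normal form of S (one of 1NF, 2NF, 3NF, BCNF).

1NF

Candidate keys: {A, B}, {B, F}. Prime attributes: {A, B, F}.
C, E, F --> A, D: {C, E, F}⁺ = {A, C, D, E, F}, which is not all of the attributes, so the left side is not a superkey — BCNF is violated.
C, E, F --> A, D determines the non-prime attribute {D} from a non-superkey — 3NF is violated.
Since {B} ⊂ {A, B} and {B}⁺ ⊇ {C, G, H} with {C, G, H} non-prime, there is a partial dependency; 2NF fails.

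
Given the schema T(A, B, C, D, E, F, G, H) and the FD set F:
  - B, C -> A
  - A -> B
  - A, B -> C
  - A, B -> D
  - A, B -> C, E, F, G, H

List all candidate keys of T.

{A}, {B, C}

Closure of {A} is {A, B, C, D, E, F, G, H}, the whole schema; {A} is a candidate key.
Closure of {B, C} is {A, B, C, D, E, F, G, H}, the whole schema; {B, C} is a candidate key.
These are minimal and exhaustive — every other superkey contains one of them.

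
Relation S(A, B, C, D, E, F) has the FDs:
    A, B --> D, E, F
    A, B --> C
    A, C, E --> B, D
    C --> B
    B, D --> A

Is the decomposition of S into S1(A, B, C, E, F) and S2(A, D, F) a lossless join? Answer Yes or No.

No

The shared attributes are {A, F} and {A, F}⁺ = {A, F}.
S1 ⊄ {A, F} and S2 ⊄ {A, F}, so the split is lossy.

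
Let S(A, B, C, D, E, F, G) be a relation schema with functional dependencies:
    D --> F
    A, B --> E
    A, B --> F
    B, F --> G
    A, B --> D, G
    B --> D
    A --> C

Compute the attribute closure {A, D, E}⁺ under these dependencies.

Start with {A, D, E}.
D --> F applies; add {F} → now {A, D, E, F}.
A --> C applies; add {C} → now {A, C, D, E, F}.
No further FD applies.

{A, C, D, E, F}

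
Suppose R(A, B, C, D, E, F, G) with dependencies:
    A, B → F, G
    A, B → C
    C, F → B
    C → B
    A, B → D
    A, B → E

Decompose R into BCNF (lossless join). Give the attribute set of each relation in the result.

{A, C, D, E, F, G}; {B, C}

Candidate keys of the original relation: {A, B}, {A, C}.
In {A, B, C, D, E, F, G}, {C, F} is not a superkey ({C, F}⁺ restricted to this set is {B, C, F}), so split on C, F → B into {B, C, F} and {A, C, D, E, F, G}.
In {B, C, F}, {C} is not a superkey ({C}⁺ restricted to this set is {B, C}), so split on C → B into {B, C} and {C, F}.
{B, C} is in BCNF.
{C, F} is in BCNF.
{A, C, D, E, F, G} is in BCNF.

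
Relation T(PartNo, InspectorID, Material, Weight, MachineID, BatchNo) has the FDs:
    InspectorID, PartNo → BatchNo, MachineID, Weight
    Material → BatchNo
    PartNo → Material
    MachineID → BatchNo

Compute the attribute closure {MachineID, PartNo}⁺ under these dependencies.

{BatchNo, MachineID, Material, PartNo}

Start with {MachineID, PartNo}.
PartNo → Material applies; add {Material} → now {MachineID, Material, PartNo}.
MachineID → BatchNo applies; add {BatchNo} → now {BatchNo, MachineID, Material, PartNo}.
No further FD applies.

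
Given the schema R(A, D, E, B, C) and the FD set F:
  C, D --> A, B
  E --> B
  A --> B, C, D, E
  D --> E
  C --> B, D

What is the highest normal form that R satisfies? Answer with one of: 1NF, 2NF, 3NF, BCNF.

2NF

Candidate keys: {A}, {C}. Prime attributes: {A, C}.
E --> B breaks BCNF: {E}⁺ = {B, E}, so {E} is not a superkey.
E --> B has non-prime {B} on the right and a non-superkey on the left, so 3NF fails.
All keys have size 1, which rules out partial dependencies — 2NF is satisfied.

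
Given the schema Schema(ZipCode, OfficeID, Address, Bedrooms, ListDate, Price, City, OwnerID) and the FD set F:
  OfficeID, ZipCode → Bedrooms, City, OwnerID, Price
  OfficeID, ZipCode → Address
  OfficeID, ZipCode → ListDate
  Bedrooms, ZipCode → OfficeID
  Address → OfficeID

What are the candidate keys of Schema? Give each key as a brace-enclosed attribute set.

{Address, ZipCode}, {Bedrooms, ZipCode}, {OfficeID, ZipCode}

No FD produces {ZipCode}, so it must be in every candidate key.
Closure of {Address, ZipCode} is {Address, Bedrooms, City, ListDate, OfficeID, OwnerID, Price, ZipCode}, the whole schema; {Address, ZipCode} is a candidate key.
Closure of {Bedrooms, ZipCode} is {Address, Bedrooms, City, ListDate, OfficeID, OwnerID, Price, ZipCode}, the whole schema; {Bedrooms, ZipCode} is a candidate key.
Closure of {OfficeID, ZipCode} is {Address, Bedrooms, City, ListDate, OfficeID, OwnerID, Price, ZipCode}, the whole schema; {OfficeID, ZipCode} is a candidate key.
These are minimal and exhaustive — every other superkey contains one of them.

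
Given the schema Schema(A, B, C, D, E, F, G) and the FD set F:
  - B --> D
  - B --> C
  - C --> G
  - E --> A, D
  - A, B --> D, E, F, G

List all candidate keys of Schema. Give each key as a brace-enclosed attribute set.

{A, B}, {B, E}

{B} never appears on the right of any FD, so every key must include it.
{A, B}⁺ = {A, B, C, D, E, F, G} — all of the relation — so {A, B} is a candidate key.
{B, E}⁺ = {A, B, C, D, E, F, G} — all of the relation — so {B, E} is a candidate key.
Any other superkey properly contains one of these, so there are no further candidate keys.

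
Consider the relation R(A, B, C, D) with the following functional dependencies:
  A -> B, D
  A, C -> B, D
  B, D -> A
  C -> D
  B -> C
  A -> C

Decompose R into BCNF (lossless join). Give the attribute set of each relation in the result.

{A, B, C}; {C, D}

Candidate keys of the original relation: {A}, {B}.
Within {A, B, C, D}: {C}⁺ ∩ {A, B, C, D} = {C, D}, not the whole set, so C -> D violates BCNF; decompose into {C, D} and {A, B, C}.
{C, D} has no BCNF violation.
{A, B, C} has no BCNF violation.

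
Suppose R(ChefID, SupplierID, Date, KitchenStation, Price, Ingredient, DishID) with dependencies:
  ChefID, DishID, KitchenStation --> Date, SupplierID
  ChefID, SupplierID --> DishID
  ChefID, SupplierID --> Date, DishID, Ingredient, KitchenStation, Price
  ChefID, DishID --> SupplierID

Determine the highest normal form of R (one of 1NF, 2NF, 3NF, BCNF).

Candidate keys: {ChefID, DishID}, {ChefID, SupplierID}. Prime attributes: {ChefID, DishID, SupplierID}.
Every FD has a superkey on the left, so the relation is in BCNF.

BCNF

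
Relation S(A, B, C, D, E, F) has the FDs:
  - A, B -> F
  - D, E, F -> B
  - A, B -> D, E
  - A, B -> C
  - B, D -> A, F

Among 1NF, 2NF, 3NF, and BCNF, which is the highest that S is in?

BCNF

Candidate keys: {A, B}, {B, D}, {D, E, F}. Prime attributes: {A, B, D, E, F}.
The left-hand side of every FD is a superkey, so BCNF is satisfied.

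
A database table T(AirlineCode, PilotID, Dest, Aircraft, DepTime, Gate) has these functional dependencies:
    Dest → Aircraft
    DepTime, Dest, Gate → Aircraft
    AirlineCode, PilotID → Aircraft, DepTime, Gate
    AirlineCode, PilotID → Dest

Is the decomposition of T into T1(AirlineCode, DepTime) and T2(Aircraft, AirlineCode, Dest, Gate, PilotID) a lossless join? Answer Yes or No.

The shared attributes are {AirlineCode} and {AirlineCode}⁺ = {AirlineCode}.
The closure covers neither T1 nor T2 entirely; the join is not lossless.

No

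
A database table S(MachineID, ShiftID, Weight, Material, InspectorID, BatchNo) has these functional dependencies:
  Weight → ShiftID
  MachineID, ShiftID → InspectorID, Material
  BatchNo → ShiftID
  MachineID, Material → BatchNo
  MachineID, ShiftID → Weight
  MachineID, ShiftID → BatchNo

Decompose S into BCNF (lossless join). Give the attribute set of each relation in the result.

Candidate keys of the original relation: {BatchNo, MachineID}, {MachineID, Material}, {MachineID, ShiftID}, {MachineID, Weight}.
{BatchNo, InspectorID, MachineID, Material, ShiftID, Weight}: {Weight} determines {ShiftID, Weight} here but is not a superkey — split on Weight → ShiftID, giving {ShiftID, Weight} and {BatchNo, InspectorID, MachineID, Material, Weight}.
{ShiftID, Weight} has no BCNF violation.
{BatchNo, InspectorID, MachineID, Material, Weight} has no BCNF violation.

{BatchNo, InspectorID, MachineID, Material, Weight}; {ShiftID, Weight}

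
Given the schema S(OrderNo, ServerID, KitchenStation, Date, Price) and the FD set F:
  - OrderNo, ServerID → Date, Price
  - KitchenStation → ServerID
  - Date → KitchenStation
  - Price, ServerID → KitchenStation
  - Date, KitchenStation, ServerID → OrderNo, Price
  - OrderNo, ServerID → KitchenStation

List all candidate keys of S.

{Date}⁺ = {Date, KitchenStation, OrderNo, Price, ServerID} — all of the relation — so {Date} is a candidate key.
{KitchenStation, OrderNo}⁺ = {Date, KitchenStation, OrderNo, Price, ServerID} — all of the relation — so {KitchenStation, OrderNo} is a candidate key.
{OrderNo, ServerID}⁺ = {Date, KitchenStation, OrderNo, Price, ServerID} — all of the relation — so {OrderNo, ServerID} is a candidate key.
These are minimal and exhaustive — every other superkey contains one of them.

{Date}, {KitchenStation, OrderNo}, {OrderNo, ServerID}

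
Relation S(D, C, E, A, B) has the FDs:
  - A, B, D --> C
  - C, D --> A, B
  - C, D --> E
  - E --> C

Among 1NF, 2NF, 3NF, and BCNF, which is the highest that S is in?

3NF

Candidate keys: {A, B, D}, {C, D}, {D, E}. Prime attributes: {A, B, C, D, E}.
E --> C: {E}⁺ = {C, E}, which is not all of the attributes, so the left side is not a superkey — BCNF is violated.
Since {C} ⊆ prime attributes and every other non-superkey FD also has a prime right side, the schema is in 3NF.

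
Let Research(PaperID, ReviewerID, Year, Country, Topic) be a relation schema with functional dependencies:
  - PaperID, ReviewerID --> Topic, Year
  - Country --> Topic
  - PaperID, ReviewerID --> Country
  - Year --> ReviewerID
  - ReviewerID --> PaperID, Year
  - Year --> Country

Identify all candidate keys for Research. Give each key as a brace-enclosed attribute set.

{ReviewerID}, {Year}

{ReviewerID} is a candidate key since {ReviewerID}⁺ = {Country, PaperID, ReviewerID, Topic, Year} covers every attribute.
{Year} is a candidate key since {Year}⁺ = {Country, PaperID, ReviewerID, Topic, Year} covers every attribute.
No proper subset of any of these is a key, and no other minimal superkey exists.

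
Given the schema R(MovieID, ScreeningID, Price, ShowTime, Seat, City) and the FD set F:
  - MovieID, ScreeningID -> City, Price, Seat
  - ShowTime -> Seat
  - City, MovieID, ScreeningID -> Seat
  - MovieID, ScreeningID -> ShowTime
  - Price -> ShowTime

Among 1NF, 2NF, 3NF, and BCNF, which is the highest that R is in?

Candidate key: {MovieID, ScreeningID}. Prime attributes: {MovieID, ScreeningID}.
For ShowTime -> Seat we have {ShowTime}⁺ = {Seat, ShowTime}; {ShowTime} is not a superkey, so BCNF fails.
Because {Seat} is non-prime and the left side of ShowTime -> Seat is not a superkey, the relation is not in 3NF.
Checking every proper subset of each key, none determines a non-prime attribute — 2NF is satisfied.

2NF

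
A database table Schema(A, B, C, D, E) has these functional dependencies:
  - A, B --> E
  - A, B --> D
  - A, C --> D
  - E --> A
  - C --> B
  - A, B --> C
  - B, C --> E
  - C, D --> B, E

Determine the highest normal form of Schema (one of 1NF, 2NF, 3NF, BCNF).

3NF

Candidate keys: {A, B}, {B, E}, {C}. Prime attributes: {A, B, C, E}.
E --> A: {E}⁺ = {A, E}, which is not all of the attributes, so the left side is not a superkey — BCNF is violated.
Since {A} ⊆ prime attributes and every other non-superkey FD also has a prime right side, the schema is in 3NF.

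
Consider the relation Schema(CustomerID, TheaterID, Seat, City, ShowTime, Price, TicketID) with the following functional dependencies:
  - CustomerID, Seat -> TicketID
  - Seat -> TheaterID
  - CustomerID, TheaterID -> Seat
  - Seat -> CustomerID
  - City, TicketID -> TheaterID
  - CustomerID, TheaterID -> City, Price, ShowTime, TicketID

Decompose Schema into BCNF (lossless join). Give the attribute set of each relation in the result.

{City, CustomerID, Price, Seat, ShowTime, TicketID}; {City, TheaterID, TicketID}

Candidate keys of the original relation: {City, CustomerID, TicketID}, {CustomerID, TheaterID}, {Seat}.
Within {City, CustomerID, Price, Seat, ShowTime, TheaterID, TicketID}: {City, TicketID}⁺ ∩ {City, CustomerID, Price, Seat, ShowTime, TheaterID, TicketID} = {City, TheaterID, TicketID}, not the whole set, so City, TicketID -> TheaterID violates BCNF; decompose into {City, TheaterID, TicketID} and {City, CustomerID, Price, Seat, ShowTime, TicketID}.
{City, TheaterID, TicketID}: every determinant is a superkey — BCNF.
{City, CustomerID, Price, Seat, ShowTime, TicketID}: every determinant is a superkey — BCNF.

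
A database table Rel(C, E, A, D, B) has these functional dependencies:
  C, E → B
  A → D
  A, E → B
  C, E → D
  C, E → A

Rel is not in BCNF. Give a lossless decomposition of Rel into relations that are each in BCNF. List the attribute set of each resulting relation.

Candidate key of the original relation: {C, E}.
In {A, B, C, D, E}, {A} is not a superkey ({A}⁺ restricted to this set is {A, D}), so split on A → D into {A, D} and {A, B, C, E}.
{A, D} has no BCNF violation.
In {A, B, C, E}, {A, E} is not a superkey ({A, E}⁺ restricted to this set is {A, B, E}), so split on A, E → B into {A, B, E} and {A, C, E}.
{A, B, E} has no BCNF violation.
{A, C, E} has no BCNF violation.

{A, B, E}; {A, C, E}; {A, D}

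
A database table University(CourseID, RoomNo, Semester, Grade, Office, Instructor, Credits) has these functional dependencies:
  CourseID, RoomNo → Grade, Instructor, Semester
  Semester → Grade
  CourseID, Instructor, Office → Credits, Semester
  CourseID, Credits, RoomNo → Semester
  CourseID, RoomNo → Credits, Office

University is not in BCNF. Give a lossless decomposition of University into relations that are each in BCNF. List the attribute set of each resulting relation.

{CourseID, Credits, Instructor, Office, Semester}; {CourseID, Instructor, Office, RoomNo}; {Grade, Semester}

Candidate key of the original relation: {CourseID, RoomNo}.
{CourseID, Credits, Grade, Instructor, Office, RoomNo, Semester}: {Semester} determines {Grade, Semester} here but is not a superkey — split on Semester → Grade, giving {Grade, Semester} and {CourseID, Credits, Instructor, Office, RoomNo, Semester}.
{Grade, Semester}: every determinant is a superkey — BCNF.
{CourseID, Credits, Instructor, Office, RoomNo, Semester}: {CourseID, Instructor, Office} determines {CourseID, Credits, Instructor, Office, Semester} here but is not a superkey — split on CourseID, Instructor, Office → Credits, Semester, giving {CourseID, Credits, Instructor, Office, Semester} and {CourseID, Instructor, Office, RoomNo}.
{CourseID, Credits, Instructor, Office, Semester}: every determinant is a superkey — BCNF.
{CourseID, Instructor, Office, RoomNo}: every determinant is a superkey — BCNF.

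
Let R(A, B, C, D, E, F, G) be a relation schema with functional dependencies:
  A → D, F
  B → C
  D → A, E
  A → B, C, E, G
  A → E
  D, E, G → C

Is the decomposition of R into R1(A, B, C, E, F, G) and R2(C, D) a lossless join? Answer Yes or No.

No

Common attributes: {C}; their closure is {C}.
R1 ⊄ {C} and R2 ⊄ {C}, so the split is lossy.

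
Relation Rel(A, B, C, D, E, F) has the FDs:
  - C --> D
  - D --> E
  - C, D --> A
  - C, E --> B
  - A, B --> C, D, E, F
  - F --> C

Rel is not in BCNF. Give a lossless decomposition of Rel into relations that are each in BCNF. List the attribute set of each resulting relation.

{A, B, C, D, F}; {D, E}

Candidate keys of the original relation: {A, B}, {C}, {F}.
Within {A, B, C, D, E, F}: {D}⁺ ∩ {A, B, C, D, E, F} = {D, E}, not the whole set, so D --> E violates BCNF; decompose into {D, E} and {A, B, C, D, F}.
{D, E} is in BCNF.
{A, B, C, D, F} is in BCNF.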